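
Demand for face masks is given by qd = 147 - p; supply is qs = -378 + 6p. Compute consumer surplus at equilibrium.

Equilibrium: 147 - p = -378 + 6p gives p* = 75, q* = 72.
Demand choke price (qd = 0): p = 147.
CS = ½(147 − 75)(72) = 2592.

Consumer surplus = 2592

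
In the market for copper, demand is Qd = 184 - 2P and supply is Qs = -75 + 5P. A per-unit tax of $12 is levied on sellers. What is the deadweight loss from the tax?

Pre-tax equilibrium: P* = 37, Q* = 110.
Tax on sellers shifts supply to Qs = -75 + 5(P − 12) = -135 + 5P.
184 - 2P = -135 + 5P gives buyer price Pb = 319/7; sellers receive Ps = 319/7 − 12 = 235/7.
New quantity: Q = 184 − 2(319/7) = 650/7.
DWL = ½ × 12 × (110 − 650/7) = 720/7.

Deadweight loss = 720/7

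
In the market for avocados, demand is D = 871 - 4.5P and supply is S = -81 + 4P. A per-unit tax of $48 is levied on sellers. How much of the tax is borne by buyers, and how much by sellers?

Buyers bear 384/17, sellers bear 432/17

Pre-tax equilibrium: P* = 112, Q* = 367.
Tax on sellers shifts supply to S = -81 + 4(P − 48) = -273 + 4P.
871 - 4.5P = -273 + 4P gives buyer price Pb = 2288/17; sellers receive Ps = 2288/17 − 48 = 1472/17.
New quantity: Q = 871 − 4.5(2288/17) = 4511/17.
Buyer burden = 2288/17 − 112 = 384/17; seller burden = 112 − 1472/17 = 432/17.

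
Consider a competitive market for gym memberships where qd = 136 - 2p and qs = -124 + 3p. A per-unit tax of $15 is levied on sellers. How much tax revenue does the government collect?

Pre-tax equilibrium: p* = 52, q* = 32.
Tax on sellers shifts supply to qs = -124 + 3(p − 15) = -169 + 3p.
136 - 2p = -169 + 3p gives buyer price pb = 61; sellers receive ps = 61 − 15 = 46.
New quantity: q = 136 − 2(61) = 14.
Revenue = 15 × 14 = 210.

Tax revenue = 210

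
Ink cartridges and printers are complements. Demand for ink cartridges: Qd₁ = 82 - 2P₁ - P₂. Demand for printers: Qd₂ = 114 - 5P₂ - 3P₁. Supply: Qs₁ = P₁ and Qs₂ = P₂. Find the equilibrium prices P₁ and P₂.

P₁ = 25.2, P₂ = 6.4

Market 1: 82 - 2P₁ - P₂ = P₁ → 3P₁ + P₂ = 82.
Market 2: 6P₂ + 3P₁ = 114.
Eliminating P₂: 6×(1) − 1×(2) gives 15P₁ = 378, so P₁ = 25.2.
Back-substitute into (2): P₂ = (114 − 3×25.2) / 6 = 6.4.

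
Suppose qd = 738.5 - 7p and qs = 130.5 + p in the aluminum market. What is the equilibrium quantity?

Set qd = qs: 738.5 - 7p = 130.5 + p.
608 = 8p, so p* = 76.
q* = 738.5 − 7(76) = 206.5.

q* = 206.5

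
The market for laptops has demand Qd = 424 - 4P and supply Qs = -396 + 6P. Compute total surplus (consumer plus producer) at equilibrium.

Total surplus = 1920

Equilibrium: 424 - 4P = -396 + 6P gives P* = 82, Q* = 96.
Demand choke price: P = 106; supply starts at P = 66.
CS = ½(106 − 82)(96) = 1152; PS = ½(82 − 66)(96) = 768.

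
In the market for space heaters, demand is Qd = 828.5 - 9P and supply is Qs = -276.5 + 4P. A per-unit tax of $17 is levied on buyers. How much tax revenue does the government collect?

Tax revenue = 7259/26

Pre-tax equilibrium: P* = 85, Q* = 63.5.
Tax on buyers shifts demand to Qd = 828.5 − 9(P + 17) = 675.5 - 9P.
675.5 - 9P = -276.5 + 4P gives seller price Ps = 952/13; buyers pay Pb = 952/13 + 17 = 1173/13.
New quantity: Q = 828.5 − 9(1173/13) = 427/26.
Revenue = 17 × 427/26 = 7259/26.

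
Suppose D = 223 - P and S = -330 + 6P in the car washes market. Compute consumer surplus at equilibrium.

Equilibrium: 223 - P = -330 + 6P gives P* = 79, Q* = 144.
Demand choke price (D = 0): P = 223.
CS = ½(223 − 79)(144) = 10368.

Consumer surplus = 10368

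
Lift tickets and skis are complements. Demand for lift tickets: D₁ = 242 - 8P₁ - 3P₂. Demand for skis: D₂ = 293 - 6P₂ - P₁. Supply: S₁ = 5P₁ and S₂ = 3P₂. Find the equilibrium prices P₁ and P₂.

P₁ = 433/38, P₂ = 1189/38

Market 1: 242 - 8P₁ - 3P₂ = 5P₁ → 13P₁ + 3P₂ = 242.
Market 2: 9P₂ + P₁ = 293.
Eliminating P₂: 9×(1) − 3×(2) gives 114P₁ = 1299, so P₁ = 433/38.
Back-substitute into (2): P₂ = (293 − 1×433/38) / 9 = 1189/38.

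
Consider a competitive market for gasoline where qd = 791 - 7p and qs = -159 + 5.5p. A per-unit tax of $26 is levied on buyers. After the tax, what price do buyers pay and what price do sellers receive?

Pre-tax equilibrium: p* = 76, q* = 259.
Tax on buyers shifts demand to qd = 791 − 7(p + 26) = 609 - 7p.
609 - 7p = -159 + 5.5p gives seller price ps = 61.44; buyers pay pb = 61.44 + 26 = 87.44.
New quantity: q = 791 − 7(87.44) = 178.92.

Buyers pay $87.44, sellers receive $61.44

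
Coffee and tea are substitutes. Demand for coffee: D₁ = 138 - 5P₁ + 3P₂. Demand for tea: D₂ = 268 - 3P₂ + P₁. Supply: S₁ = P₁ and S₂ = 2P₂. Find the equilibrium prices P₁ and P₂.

Market 1: 138 - 5P₁ + 3P₂ = P₁ → 6P₁ - 3P₂ = 138.
Market 2: 5P₂ - P₁ = 268.
Eliminating P₂: 5×(1) + 3×(2) gives 27P₁ = 1494, so P₁ = 166/3.
Back-substitute into (2): P₂ = (268 + 1×166/3) / 5 = 194/3.

P₁ = 166/3, P₂ = 194/3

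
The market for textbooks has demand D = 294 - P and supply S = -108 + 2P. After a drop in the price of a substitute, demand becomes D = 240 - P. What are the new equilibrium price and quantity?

P' = 116, Q' = 124

Original equilibrium: P* = 134, Q* = 160.
New equilibrium: 240 - P = -108 + 2P, so 348 = 3P and P' = 116; Q' = 240 − 1(116) = 124.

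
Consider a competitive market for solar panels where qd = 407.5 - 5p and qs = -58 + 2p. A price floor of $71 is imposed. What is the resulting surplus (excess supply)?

Equilibrium price would be p* = 66.5, so the floor at 71 binds.
At p = 71: qd = 52.5, qs = 84.
Surplus = 84 − 52.5 = 31.5.

Surplus = 31.5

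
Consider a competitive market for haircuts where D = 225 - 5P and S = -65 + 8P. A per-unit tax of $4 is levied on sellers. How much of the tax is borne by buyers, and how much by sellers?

Pre-tax equilibrium: P* = 290/13, Q* = 1475/13.
Tax on sellers shifts supply to S = -65 + 8(P − 4) = -97 + 8P.
225 - 5P = -97 + 8P gives buyer price Pb = 322/13; sellers receive Ps = 322/13 − 4 = 270/13.
New quantity: Q = 225 − 5(322/13) = 1315/13.
Buyer burden = 322/13 − 290/13 = 32/13; seller burden = 290/13 − 270/13 = 20/13.

Buyers bear 32/13, sellers bear 20/13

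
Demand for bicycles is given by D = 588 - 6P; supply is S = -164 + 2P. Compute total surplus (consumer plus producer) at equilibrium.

Equilibrium: 588 - 6P = -164 + 2P gives P* = 94, Q* = 24.
Demand choke price: P = 98; supply starts at P = 82.
CS = ½(98 − 94)(24) = 48; PS = ½(94 − 82)(24) = 144.

Total surplus = 192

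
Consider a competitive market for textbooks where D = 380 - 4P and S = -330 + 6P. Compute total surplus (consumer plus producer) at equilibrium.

Equilibrium: 380 - 4P = -330 + 6P gives P* = 71, Q* = 96.
Demand choke price: P = 95; supply starts at P = 55.
CS = ½(95 − 71)(96) = 1152; PS = ½(71 − 55)(96) = 768.

Total surplus = 1920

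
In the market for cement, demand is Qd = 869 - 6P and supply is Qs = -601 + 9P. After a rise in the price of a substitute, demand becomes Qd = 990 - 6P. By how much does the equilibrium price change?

Original equilibrium: P* = 98, Q* = 281.
New equilibrium: 990 - 6P = -601 + 9P, so 1591 = 15P and P' = 1591/15; Q' = 990 − 6(1591/15) = 353.6.
Change in price: 1591/15 − 98 = 121/15.

ΔP = 121/15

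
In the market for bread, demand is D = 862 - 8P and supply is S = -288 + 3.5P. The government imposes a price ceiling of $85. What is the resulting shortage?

Equilibrium price would be P* = 100, so the ceiling at 85 binds.
At P = 85: D = 862 − 8(85) = 182, S = -288 + 3.5(85) = 9.5.
Shortage = 182 − 9.5 = 172.5.

Shortage = 172.5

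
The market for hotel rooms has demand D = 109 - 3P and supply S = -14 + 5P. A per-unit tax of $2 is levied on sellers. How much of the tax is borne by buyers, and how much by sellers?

Buyers bear $1.25, sellers bear $0.75

Pre-tax equilibrium: P* = 15.375, Q* = 62.875.
Tax on sellers shifts supply to S = -14 + 5(P − 2) = -24 + 5P.
109 - 3P = -24 + 5P gives buyer price Pb = 16.625; sellers receive Ps = 16.625 − 2 = 14.625.
New quantity: Q = 109 − 3(16.625) = 59.125.
Buyer burden = 16.625 − 15.375 = 1.25; seller burden = 15.375 − 14.625 = 0.75.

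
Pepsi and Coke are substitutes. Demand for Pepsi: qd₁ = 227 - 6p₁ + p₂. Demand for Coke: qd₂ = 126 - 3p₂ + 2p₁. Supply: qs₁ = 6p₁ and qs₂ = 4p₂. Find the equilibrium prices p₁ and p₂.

Market 1: 227 - 6p₁ + p₂ = 6p₁ → 12p₁ - p₂ = 227.
Market 2: 7p₂ - 2p₁ = 126.
Eliminating p₂: 7×(1) + 1×(2) gives 82p₁ = 1715, so p₁ = 1715/82.
Back-substitute into (2): p₂ = (126 + 2×1715/82) / 7 = 983/41.

p₁ = 1715/82, p₂ = 983/41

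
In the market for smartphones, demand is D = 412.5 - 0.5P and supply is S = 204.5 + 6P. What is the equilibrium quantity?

Q* = 396.5

Set D = S: 412.5 - 0.5P = 204.5 + 6P.
208 = 6.5P, so P* = 32.
Q* = 412.5 − 0.5(32) = 396.5.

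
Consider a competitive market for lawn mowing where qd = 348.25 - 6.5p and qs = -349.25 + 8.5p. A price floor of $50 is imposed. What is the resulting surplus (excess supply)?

Equilibrium price would be p* = 46.5, so the floor at 50 binds.
At p = 50: qd = 23.25, qs = 75.75.
Surplus = 75.75 − 23.25 = 52.5.

Surplus = 52.5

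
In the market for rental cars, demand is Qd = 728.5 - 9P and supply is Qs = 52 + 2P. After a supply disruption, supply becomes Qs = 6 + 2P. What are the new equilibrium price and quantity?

P' = 1445/22, Q' = 1511/11

Original equilibrium: P* = 61.5, Q* = 175.
New equilibrium: 728.5 - 9P = 6 + 2P, so 722.5 = 11P and P' = 1445/22; Q' = 728.5 − 9(1445/22) = 1511/11.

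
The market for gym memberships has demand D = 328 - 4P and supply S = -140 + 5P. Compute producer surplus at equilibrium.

Equilibrium: 328 - 4P = -140 + 5P gives P* = 52, Q* = 120.
Supply starts at P = 28 (where S = 0).
PS = ½(52 − 28)(120) = 1440.

Producer surplus = 1440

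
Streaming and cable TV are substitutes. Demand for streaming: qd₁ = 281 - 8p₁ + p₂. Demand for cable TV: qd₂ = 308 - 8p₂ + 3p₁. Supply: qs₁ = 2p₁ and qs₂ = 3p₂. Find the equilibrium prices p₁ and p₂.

Market 1: 281 - 8p₁ + p₂ = 2p₁ → 10p₁ - p₂ = 281.
Market 2: 11p₂ - 3p₁ = 308.
Eliminating p₂: 11×(1) + 1×(2) gives 107p₁ = 3399, so p₁ = 3399/107.
Back-substitute into (2): p₂ = (308 + 3×3399/107) / 11 = 3923/107.

p₁ = 3399/107, p₂ = 3923/107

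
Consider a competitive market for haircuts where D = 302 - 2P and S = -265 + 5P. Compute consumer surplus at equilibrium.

Equilibrium: 302 - 2P = -265 + 5P gives P* = 81, Q* = 140.
Demand choke price (D = 0): P = 151.
CS = ½(151 − 81)(140) = 4900.

Consumer surplus = 4900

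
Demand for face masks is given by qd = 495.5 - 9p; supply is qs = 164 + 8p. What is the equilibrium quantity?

q* = 320

Set qd = qs: 495.5 - 9p = 164 + 8p.
331.5 = 17p, so p* = 19.5.
q* = 495.5 − 9(19.5) = 320.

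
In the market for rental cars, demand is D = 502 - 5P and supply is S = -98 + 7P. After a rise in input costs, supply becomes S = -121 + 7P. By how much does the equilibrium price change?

ΔP = 23/12

Original equilibrium: P* = 50, Q* = 252.
New equilibrium: 502 - 5P = -121 + 7P, so 623 = 12P and P' = 623/12; Q' = 502 − 5(623/12) = 2909/12.
Change in price: 623/12 − 50 = 23/12.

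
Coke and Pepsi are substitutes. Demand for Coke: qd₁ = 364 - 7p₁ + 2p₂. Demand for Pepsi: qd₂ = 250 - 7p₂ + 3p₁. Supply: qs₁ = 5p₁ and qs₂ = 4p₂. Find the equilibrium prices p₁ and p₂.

p₁ = 2252/63, p₂ = 682/21

Market 1: 364 - 7p₁ + 2p₂ = 5p₁ → 12p₁ - 2p₂ = 364.
Market 2: 11p₂ - 3p₁ = 250.
Eliminating p₂: 11×(1) + 2×(2) gives 126p₁ = 4504, so p₁ = 2252/63.
Back-substitute into (2): p₂ = (250 + 3×2252/63) / 11 = 682/21.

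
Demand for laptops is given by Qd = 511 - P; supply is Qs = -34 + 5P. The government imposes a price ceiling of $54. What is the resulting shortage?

Equilibrium price would be P* = 545/6, so the ceiling at 54 binds.
At P = 54: Qd = 511 − 1(54) = 457, Qs = -34 + 5(54) = 236.
Shortage = 457 − 236 = 221.

Shortage = 221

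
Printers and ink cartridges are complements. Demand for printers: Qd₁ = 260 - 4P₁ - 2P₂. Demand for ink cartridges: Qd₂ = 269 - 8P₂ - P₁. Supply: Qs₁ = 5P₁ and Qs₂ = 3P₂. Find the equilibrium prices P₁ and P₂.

P₁ = 2322/97, P₂ = 2161/97

Market 1: 260 - 4P₁ - 2P₂ = 5P₁ → 9P₁ + 2P₂ = 260.
Market 2: 11P₂ + P₁ = 269.
Eliminating P₂: 11×(1) − 2×(2) gives 97P₁ = 2322, so P₁ = 2322/97.
Back-substitute into (2): P₂ = (269 − 1×2322/97) / 11 = 2161/97.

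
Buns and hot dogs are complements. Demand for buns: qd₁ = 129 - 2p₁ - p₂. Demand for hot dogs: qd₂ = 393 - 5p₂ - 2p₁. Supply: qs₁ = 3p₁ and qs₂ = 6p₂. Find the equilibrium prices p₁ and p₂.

p₁ = 1026/53, p₂ = 1707/53

Market 1: 129 - 2p₁ - p₂ = 3p₁ → 5p₁ + p₂ = 129.
Market 2: 11p₂ + 2p₁ = 393.
Eliminating p₂: 11×(1) − 1×(2) gives 53p₁ = 1026, so p₁ = 1026/53.
Back-substitute into (2): p₂ = (393 − 2×1026/53) / 11 = 1707/53.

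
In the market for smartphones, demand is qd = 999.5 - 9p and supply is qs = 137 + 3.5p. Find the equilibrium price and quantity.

p* = 69, q* = 378.5

Set qd = qs: 999.5 - 9p = 137 + 3.5p.
862.5 = 12.5p, so p* = 69.
q* = 999.5 − 9(69) = 378.5.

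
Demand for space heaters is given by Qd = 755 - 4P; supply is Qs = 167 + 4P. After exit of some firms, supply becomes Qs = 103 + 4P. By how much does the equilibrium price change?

ΔP = 8

Original equilibrium: P* = 73.5, Q* = 461.
New equilibrium: 755 - 4P = 103 + 4P, so 652 = 8P and P' = 81.5; Q' = 755 − 4(81.5) = 429.
Change in price: 81.5 − 73.5 = 8.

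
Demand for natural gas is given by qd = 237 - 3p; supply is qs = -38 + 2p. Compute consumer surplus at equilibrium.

Equilibrium: 237 - 3p = -38 + 2p gives p* = 55, q* = 72.
Demand choke price (qd = 0): p = 79.
CS = ½(79 − 55)(72) = 864.

Consumer surplus = 864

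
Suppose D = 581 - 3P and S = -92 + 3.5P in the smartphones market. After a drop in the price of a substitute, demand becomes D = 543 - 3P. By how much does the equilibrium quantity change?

Original equilibrium: P* = 1346/13, Q* = 3515/13.
New equilibrium: 543 - 3P = -92 + 3.5P, so 635 = 6.5P and P' = 1270/13; Q' = 543 − 3(1270/13) = 3249/13.
Change in quantity: 3249/13 − 3515/13 = -266/13.

ΔQ = -266/13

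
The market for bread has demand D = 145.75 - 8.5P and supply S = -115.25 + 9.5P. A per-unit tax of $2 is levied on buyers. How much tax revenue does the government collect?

Tax revenue = 487/18

Pre-tax equilibrium: P* = 14.5, Q* = 22.5.
Tax on buyers shifts demand to D = 145.75 − 8.5(P + 2) = 128.75 - 8.5P.
128.75 - 8.5P = -115.25 + 9.5P gives seller price Ps = 122/9; buyers pay Pb = 122/9 + 2 = 140/9.
New quantity: Q = 145.75 − 8.5(140/9) = 487/36.
Revenue = 2 × 487/36 = 487/18.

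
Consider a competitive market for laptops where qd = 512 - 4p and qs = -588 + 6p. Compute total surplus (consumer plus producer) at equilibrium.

Total surplus = 1080

Equilibrium: 512 - 4p = -588 + 6p gives p* = 110, q* = 72.
Demand choke price: p = 128; supply starts at p = 98.
CS = ½(128 − 110)(72) = 648; PS = ½(110 − 98)(72) = 432.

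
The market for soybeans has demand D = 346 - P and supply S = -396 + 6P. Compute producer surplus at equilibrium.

Equilibrium: 346 - P = -396 + 6P gives P* = 106, Q* = 240.
Supply starts at P = 66 (where S = 0).
PS = ½(106 − 66)(240) = 4800.

Producer surplus = 4800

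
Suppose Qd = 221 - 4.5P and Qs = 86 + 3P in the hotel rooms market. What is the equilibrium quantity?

Q* = 140

Set Qd = Qs: 221 - 4.5P = 86 + 3P.
135 = 7.5P, so P* = 18.
Q* = 221 − 4.5(18) = 140.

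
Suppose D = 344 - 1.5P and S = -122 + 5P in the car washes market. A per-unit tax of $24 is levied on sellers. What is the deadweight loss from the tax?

Pre-tax equilibrium: P* = 932/13, Q* = 3074/13.
Tax on sellers shifts supply to S = -122 + 5(P − 24) = -242 + 5P.
344 - 1.5P = -242 + 5P gives buyer price Pb = 1172/13; sellers receive Ps = 1172/13 − 24 = 860/13.
New quantity: Q = 344 − 1.5(1172/13) = 2714/13.
DWL = ½ × 24 × (3074/13 − 2714/13) = 4320/13.

Deadweight loss = 4320/13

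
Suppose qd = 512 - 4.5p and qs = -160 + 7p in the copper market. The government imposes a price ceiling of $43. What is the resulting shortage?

Equilibrium price would be p* = 1344/23, so the ceiling at 43 binds.
At p = 43: qd = 512 − 4.5(43) = 318.5, qs = -160 + 7(43) = 141.
Shortage = 318.5 − 141 = 177.5.

Shortage = 177.5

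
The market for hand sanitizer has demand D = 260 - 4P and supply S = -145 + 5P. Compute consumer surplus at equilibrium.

Consumer surplus = 800

Equilibrium: 260 - 4P = -145 + 5P gives P* = 45, Q* = 80.
Demand choke price (D = 0): P = 65.
CS = ½(65 − 45)(80) = 800.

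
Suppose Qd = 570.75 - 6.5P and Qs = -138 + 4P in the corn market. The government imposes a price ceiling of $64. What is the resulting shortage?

Equilibrium price would be P* = 67.5, so the ceiling at 64 binds.
At P = 64: Qd = 570.75 − 6.5(64) = 154.75, Qs = -138 + 4(64) = 118.
Shortage = 154.75 − 118 = 36.75.

Shortage = 36.75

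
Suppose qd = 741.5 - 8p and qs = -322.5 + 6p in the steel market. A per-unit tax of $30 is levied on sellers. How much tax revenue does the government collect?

Tax revenue = 6435/7

Pre-tax equilibrium: p* = 76, q* = 133.5.
Tax on sellers shifts supply to qs = -322.5 + 6(p − 30) = -502.5 + 6p.
741.5 - 8p = -502.5 + 6p gives buyer price pb = 622/7; sellers receive ps = 622/7 − 30 = 412/7.
New quantity: q = 741.5 − 8(622/7) = 429/14.
Revenue = 30 × 429/14 = 6435/7.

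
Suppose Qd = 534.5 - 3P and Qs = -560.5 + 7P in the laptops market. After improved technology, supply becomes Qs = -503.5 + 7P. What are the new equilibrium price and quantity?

P' = 103.8, Q' = 223.1

Original equilibrium: P* = 109.5, Q* = 206.
New equilibrium: 534.5 - 3P = -503.5 + 7P, so 1038 = 10P and P' = 103.8; Q' = 534.5 − 3(103.8) = 223.1.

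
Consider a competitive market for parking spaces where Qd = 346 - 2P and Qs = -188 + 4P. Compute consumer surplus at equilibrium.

Equilibrium: 346 - 2P = -188 + 4P gives P* = 89, Q* = 168.
Demand choke price (Qd = 0): P = 173.
CS = ½(173 − 89)(168) = 7056.

Consumer surplus = 7056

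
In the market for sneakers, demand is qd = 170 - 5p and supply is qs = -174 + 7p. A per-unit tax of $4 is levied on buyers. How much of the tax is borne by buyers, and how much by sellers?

Pre-tax equilibrium: p* = 86/3, q* = 80/3.
Tax on buyers shifts demand to qd = 170 − 5(p + 4) = 150 - 5p.
150 - 5p = -174 + 7p gives seller price ps = 27; buyers pay pb = 27 + 4 = 31.
New quantity: q = 170 − 5(31) = 15.
Buyer burden = 31 − 86/3 = 7/3; seller burden = 86/3 − 27 = 5/3.

Buyers bear 7/3, sellers bear 5/3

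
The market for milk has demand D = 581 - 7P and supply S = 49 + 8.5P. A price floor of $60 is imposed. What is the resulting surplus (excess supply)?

Equilibrium price would be P* = 1064/31, so the floor at 60 binds.
At P = 60: D = 161, S = 559.
Surplus = 559 − 161 = 398.

Surplus = 398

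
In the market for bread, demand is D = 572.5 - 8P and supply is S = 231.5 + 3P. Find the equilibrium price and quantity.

P* = 31, Q* = 324.5

Set D = S: 572.5 - 8P = 231.5 + 3P.
341 = 11P, so P* = 31.
Q* = 572.5 − 8(31) = 324.5.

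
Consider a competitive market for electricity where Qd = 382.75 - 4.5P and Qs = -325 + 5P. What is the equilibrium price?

Set Qd = Qs: 382.75 - 4.5P = -325 + 5P.
707.75 = 9.5P, so P* = 74.5.
Q* = 382.75 − 4.5(74.5) = 47.5.

P* = 74.5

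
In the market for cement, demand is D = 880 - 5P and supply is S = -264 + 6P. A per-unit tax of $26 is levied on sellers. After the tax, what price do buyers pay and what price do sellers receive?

Pre-tax equilibrium: P* = 104, Q* = 360.
Tax on sellers shifts supply to S = -264 + 6(P − 26) = -420 + 6P.
880 - 5P = -420 + 6P gives buyer price Pb = 1300/11; sellers receive Ps = 1300/11 − 26 = 1014/11.
New quantity: Q = 880 − 5(1300/11) = 3180/11.

Buyers pay 1300/11, sellers receive 1014/11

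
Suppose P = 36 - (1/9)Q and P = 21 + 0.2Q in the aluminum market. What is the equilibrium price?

Set the two price expressions equal: 36 - (1/9)Q = 21 + 0.2Q.
15 = (14/45)Q, so Q* = 675/14.
P* = 36 − (1/9)(675/14) = 429/14.

P* = 429/14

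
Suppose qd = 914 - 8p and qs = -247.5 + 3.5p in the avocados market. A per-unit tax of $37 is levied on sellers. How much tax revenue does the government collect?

Pre-tax equilibrium: p* = 101, q* = 106.
Tax on sellers shifts supply to qs = -247.5 + 3.5(p − 37) = -377 + 3.5p.
914 - 8p = -377 + 3.5p gives buyer price pb = 2582/23; sellers receive ps = 2582/23 − 37 = 1731/23.
New quantity: q = 914 − 8(2582/23) = 366/23.
Revenue = 37 × 366/23 = 13542/23.

Tax revenue = 13542/23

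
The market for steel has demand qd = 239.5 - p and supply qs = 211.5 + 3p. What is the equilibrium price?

p* = 7

Set qd = qs: 239.5 - p = 211.5 + 3p.
28 = 4p, so p* = 7.
q* = 239.5 − 1(7) = 232.5.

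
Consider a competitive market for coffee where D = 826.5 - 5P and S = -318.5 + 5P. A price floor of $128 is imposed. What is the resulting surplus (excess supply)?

Surplus = 135

Equilibrium price would be P* = 114.5, so the floor at 128 binds.
At P = 128: D = 186.5, S = 321.5.
Surplus = 321.5 − 186.5 = 135.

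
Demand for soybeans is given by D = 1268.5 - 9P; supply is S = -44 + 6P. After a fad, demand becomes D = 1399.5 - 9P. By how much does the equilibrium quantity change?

ΔQ = 52.4

Original equilibrium: P* = 87.5, Q* = 481.
New equilibrium: 1399.5 - 9P = -44 + 6P, so 1443.5 = 15P and P' = 2887/30; Q' = 1399.5 − 9(2887/30) = 533.4.
Change in quantity: 533.4 − 481 = 52.4.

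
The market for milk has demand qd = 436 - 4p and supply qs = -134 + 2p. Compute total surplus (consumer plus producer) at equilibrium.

Equilibrium: 436 - 4p = -134 + 2p gives p* = 95, q* = 56.
Demand choke price: p = 109; supply starts at p = 67.
CS = ½(109 − 95)(56) = 392; PS = ½(95 − 67)(56) = 784.

Total surplus = 1176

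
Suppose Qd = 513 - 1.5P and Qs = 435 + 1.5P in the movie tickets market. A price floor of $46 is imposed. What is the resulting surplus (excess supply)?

Equilibrium price would be P* = 26, so the floor at 46 binds.
At P = 46: Qd = 444, Qs = 504.
Surplus = 504 − 444 = 60.

Surplus = 60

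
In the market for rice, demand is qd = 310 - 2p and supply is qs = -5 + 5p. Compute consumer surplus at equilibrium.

Consumer surplus = 12100

Equilibrium: 310 - 2p = -5 + 5p gives p* = 45, q* = 220.
Demand choke price (qd = 0): p = 155.
CS = ½(155 − 45)(220) = 12100.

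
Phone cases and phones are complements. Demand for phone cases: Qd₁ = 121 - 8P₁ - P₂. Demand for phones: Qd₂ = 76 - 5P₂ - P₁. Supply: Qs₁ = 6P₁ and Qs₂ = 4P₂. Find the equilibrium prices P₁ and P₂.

P₁ = 8.104, P₂ = 7.544

Market 1: 121 - 8P₁ - P₂ = 6P₁ → 14P₁ + P₂ = 121.
Market 2: 9P₂ + P₁ = 76.
Eliminating P₂: 9×(1) − 1×(2) gives 125P₁ = 1013, so P₁ = 8.104.
Back-substitute into (2): P₂ = (76 − 1×8.104) / 9 = 7.544.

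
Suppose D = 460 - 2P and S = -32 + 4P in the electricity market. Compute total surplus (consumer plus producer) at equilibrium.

Total surplus = 32856

Equilibrium: 460 - 2P = -32 + 4P gives P* = 82, Q* = 296.
Demand choke price: P = 230; supply starts at P = 8.
CS = ½(230 − 82)(296) = 21904; PS = ½(82 − 8)(296) = 10952.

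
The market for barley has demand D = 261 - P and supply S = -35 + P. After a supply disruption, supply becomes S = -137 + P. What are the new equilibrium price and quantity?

Original equilibrium: P* = 148, Q* = 113.
New equilibrium: 261 - P = -137 + P, so 398 = 2P and P' = 199; Q' = 261 − 1(199) = 62.

P' = 199, Q' = 62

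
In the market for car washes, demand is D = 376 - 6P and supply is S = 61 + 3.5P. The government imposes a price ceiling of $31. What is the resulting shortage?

Shortage = 20.5

Equilibrium price would be P* = 630/19, so the ceiling at 31 binds.
At P = 31: D = 376 − 6(31) = 190, S = 61 + 3.5(31) = 169.5.
Shortage = 190 − 169.5 = 20.5.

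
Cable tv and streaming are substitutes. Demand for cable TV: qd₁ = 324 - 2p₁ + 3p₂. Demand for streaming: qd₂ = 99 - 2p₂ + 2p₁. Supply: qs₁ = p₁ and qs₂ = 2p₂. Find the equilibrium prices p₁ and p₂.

Market 1: 324 - 2p₁ + 3p₂ = p₁ → 3p₁ - 3p₂ = 324.
Market 2: 4p₂ - 2p₁ = 99.
Eliminating p₂: 4×(1) + 3×(2) gives 6p₁ = 1593, so p₁ = 265.5.
Back-substitute into (2): p₂ = (99 + 2×265.5) / 4 = 157.5.

p₁ = 265.5, p₂ = 157.5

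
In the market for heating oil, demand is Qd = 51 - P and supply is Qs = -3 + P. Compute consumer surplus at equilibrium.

Equilibrium: 51 - P = -3 + P gives P* = 27, Q* = 24.
Demand choke price (Qd = 0): P = 51.
CS = ½(51 − 27)(24) = 288.

Consumer surplus = 288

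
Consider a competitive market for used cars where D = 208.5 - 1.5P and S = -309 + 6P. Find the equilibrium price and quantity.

Set D = S: 208.5 - 1.5P = -309 + 6P.
517.5 = 7.5P, so P* = 69.
Q* = 208.5 − 1.5(69) = 105.

P* = 69, Q* = 105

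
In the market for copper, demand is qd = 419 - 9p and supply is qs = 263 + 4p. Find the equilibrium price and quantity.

Set qd = qs: 419 - 9p = 263 + 4p.
156 = 13p, so p* = 12.
q* = 419 − 9(12) = 311.

p* = 12, q* = 311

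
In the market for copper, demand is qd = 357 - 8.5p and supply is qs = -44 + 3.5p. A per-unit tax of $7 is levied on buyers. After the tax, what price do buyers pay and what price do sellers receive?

Buyers pay 851/24, sellers receive 683/24

Pre-tax equilibrium: p* = 401/12, q* = 1751/24.
Tax on buyers shifts demand to qd = 357 − 8.5(p + 7) = 297.5 - 8.5p.
297.5 - 8.5p = -44 + 3.5p gives seller price ps = 683/24; buyers pay pb = 683/24 + 7 = 851/24.
New quantity: q = 357 − 8.5(851/24) = 2669/48.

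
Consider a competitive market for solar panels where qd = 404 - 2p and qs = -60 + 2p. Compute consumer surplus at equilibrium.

Equilibrium: 404 - 2p = -60 + 2p gives p* = 116, q* = 172.
Demand choke price (qd = 0): p = 202.
CS = ½(202 − 116)(172) = 7396.

Consumer surplus = 7396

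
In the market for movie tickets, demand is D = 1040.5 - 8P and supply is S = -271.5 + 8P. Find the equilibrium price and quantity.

Set D = S: 1040.5 - 8P = -271.5 + 8P.
1312 = 16P, so P* = 82.
Q* = 1040.5 − 8(82) = 384.5.

P* = 82, Q* = 384.5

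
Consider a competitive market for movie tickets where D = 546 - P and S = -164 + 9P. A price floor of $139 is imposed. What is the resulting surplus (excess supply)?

Surplus = 680

Equilibrium price would be P* = 71, so the floor at 139 binds.
At P = 139: D = 407, S = 1087.
Surplus = 1087 − 407 = 680.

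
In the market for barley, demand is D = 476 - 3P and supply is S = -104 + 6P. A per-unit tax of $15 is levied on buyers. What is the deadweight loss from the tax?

Pre-tax equilibrium: P* = 580/9, Q* = 848/3.
Tax on buyers shifts demand to D = 476 − 3(P + 15) = 431 - 3P.
431 - 3P = -104 + 6P gives seller price Ps = 535/9; buyers pay Pb = 535/9 + 15 = 670/9.
New quantity: Q = 476 − 3(670/9) = 758/3.
DWL = ½ × 15 × (848/3 − 758/3) = 225.

Deadweight loss = 225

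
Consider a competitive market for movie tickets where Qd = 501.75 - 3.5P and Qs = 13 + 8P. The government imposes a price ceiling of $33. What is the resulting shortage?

Equilibrium price would be P* = 42.5, so the ceiling at 33 binds.
At P = 33: Qd = 501.75 − 3.5(33) = 386.25, Qs = 13 + 8(33) = 277.
Shortage = 386.25 − 277 = 109.25.

Shortage = 109.25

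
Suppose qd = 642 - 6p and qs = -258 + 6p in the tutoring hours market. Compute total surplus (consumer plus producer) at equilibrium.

Equilibrium: 642 - 6p = -258 + 6p gives p* = 75, q* = 192.
Demand choke price: p = 107; supply starts at p = 43.
CS = ½(107 − 75)(192) = 3072; PS = ½(75 − 43)(192) = 3072.

Total surplus = 6144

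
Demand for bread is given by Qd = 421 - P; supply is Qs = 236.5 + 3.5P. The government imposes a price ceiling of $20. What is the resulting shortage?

Shortage = 94.5

Equilibrium price would be P* = 41, so the ceiling at 20 binds.
At P = 20: Qd = 421 − 1(20) = 401, Qs = 236.5 + 3.5(20) = 306.5.
Shortage = 401 − 306.5 = 94.5.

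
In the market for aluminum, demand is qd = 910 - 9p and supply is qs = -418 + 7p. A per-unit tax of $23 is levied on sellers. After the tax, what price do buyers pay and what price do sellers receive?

Buyers pay $93.0625, sellers receive $70.0625

Pre-tax equilibrium: p* = 83, q* = 163.
Tax on sellers shifts supply to qs = -418 + 7(p − 23) = -579 + 7p.
910 - 9p = -579 + 7p gives buyer price pb = 93.0625; sellers receive ps = 93.0625 − 23 = 70.0625.
New quantity: q = 910 − 9(93.0625) = 72.4375.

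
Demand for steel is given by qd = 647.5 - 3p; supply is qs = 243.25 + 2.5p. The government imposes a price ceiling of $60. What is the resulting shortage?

Shortage = 74.25

Equilibrium price would be p* = 73.5, so the ceiling at 60 binds.
At p = 60: qd = 647.5 − 3(60) = 467.5, qs = 243.25 + 2.5(60) = 393.25.
Shortage = 467.5 − 393.25 = 74.25.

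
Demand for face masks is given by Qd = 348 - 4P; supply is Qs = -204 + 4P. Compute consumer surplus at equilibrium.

Equilibrium: 348 - 4P = -204 + 4P gives P* = 69, Q* = 72.
Demand choke price (Qd = 0): P = 87.
CS = ½(87 − 69)(72) = 648.

Consumer surplus = 648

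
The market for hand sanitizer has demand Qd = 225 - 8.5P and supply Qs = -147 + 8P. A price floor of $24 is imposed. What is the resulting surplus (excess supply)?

Surplus = 24

Equilibrium price would be P* = 248/11, so the floor at 24 binds.
At P = 24: Qd = 21, Qs = 45.
Surplus = 45 − 21 = 24.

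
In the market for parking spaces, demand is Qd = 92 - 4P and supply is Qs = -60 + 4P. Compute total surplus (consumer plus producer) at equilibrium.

Total surplus = 64

Equilibrium: 92 - 4P = -60 + 4P gives P* = 19, Q* = 16.
Demand choke price: P = 23; supply starts at P = 15.
CS = ½(23 − 19)(16) = 32; PS = ½(19 − 15)(16) = 32.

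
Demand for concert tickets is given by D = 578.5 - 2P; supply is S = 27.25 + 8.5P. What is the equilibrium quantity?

Set D = S: 578.5 - 2P = 27.25 + 8.5P.
551.25 = 10.5P, so P* = 52.5.
Q* = 578.5 − 2(52.5) = 473.5.

Q* = 473.5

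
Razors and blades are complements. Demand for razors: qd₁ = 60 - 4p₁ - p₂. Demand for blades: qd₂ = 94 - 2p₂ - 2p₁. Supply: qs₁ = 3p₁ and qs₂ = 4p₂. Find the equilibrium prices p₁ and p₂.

Market 1: 60 - 4p₁ - p₂ = 3p₁ → 7p₁ + p₂ = 60.
Market 2: 6p₂ + 2p₁ = 94.
Eliminating p₂: 6×(1) − 1×(2) gives 40p₁ = 266, so p₁ = 6.65.
Back-substitute into (2): p₂ = (94 − 2×6.65) / 6 = 13.45.

p₁ = 6.65, p₂ = 13.45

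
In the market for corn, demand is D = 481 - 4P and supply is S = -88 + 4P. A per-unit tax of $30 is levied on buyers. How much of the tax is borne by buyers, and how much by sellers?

Pre-tax equilibrium: P* = 71.125, Q* = 196.5.
Tax on buyers shifts demand to D = 481 − 4(P + 30) = 361 - 4P.
361 - 4P = -88 + 4P gives seller price Ps = 56.125; buyers pay Pb = 56.125 + 30 = 86.125.
New quantity: Q = 481 − 4(86.125) = 136.5.
Buyer burden = 86.125 − 71.125 = 15; seller burden = 71.125 − 56.125 = 15.

Buyers bear $15, sellers bear $15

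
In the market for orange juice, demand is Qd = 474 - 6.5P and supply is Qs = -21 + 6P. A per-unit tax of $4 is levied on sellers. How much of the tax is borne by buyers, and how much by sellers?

Pre-tax equilibrium: P* = 39.6, Q* = 216.6.
Tax on sellers shifts supply to Qs = -21 + 6(P − 4) = -45 + 6P.
474 - 6.5P = -45 + 6P gives buyer price Pb = 41.52; sellers receive Ps = 41.52 − 4 = 37.52.
New quantity: Q = 474 − 6.5(41.52) = 204.12.
Buyer burden = 41.52 − 39.6 = 1.92; seller burden = 39.6 − 37.52 = 2.08.

Buyers bear $1.92, sellers bear $2.08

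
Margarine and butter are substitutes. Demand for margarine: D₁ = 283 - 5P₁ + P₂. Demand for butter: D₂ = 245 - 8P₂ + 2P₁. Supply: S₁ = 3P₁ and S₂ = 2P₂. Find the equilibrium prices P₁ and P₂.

Market 1: 283 - 5P₁ + P₂ = 3P₁ → 8P₁ - P₂ = 283.
Market 2: 10P₂ - 2P₁ = 245.
Eliminating P₂: 10×(1) + 1×(2) gives 78P₁ = 3075, so P₁ = 1025/26.
Back-substitute into (2): P₂ = (245 + 2×1025/26) / 10 = 421/13.

P₁ = 1025/26, P₂ = 421/13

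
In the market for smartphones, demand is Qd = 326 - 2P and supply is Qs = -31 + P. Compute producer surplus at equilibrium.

Equilibrium: 326 - 2P = -31 + P gives P* = 119, Q* = 88.
Supply starts at P = 31 (where Qs = 0).
PS = ½(119 − 31)(88) = 3872.

Producer surplus = 3872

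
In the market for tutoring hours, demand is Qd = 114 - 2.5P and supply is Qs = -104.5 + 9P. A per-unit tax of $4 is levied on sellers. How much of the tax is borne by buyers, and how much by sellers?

Pre-tax equilibrium: P* = 19, Q* = 66.5.
Tax on sellers shifts supply to Qs = -104.5 + 9(P − 4) = -140.5 + 9P.
114 - 2.5P = -140.5 + 9P gives buyer price Pb = 509/23; sellers receive Ps = 509/23 − 4 = 417/23.
New quantity: Q = 114 − 2.5(509/23) = 2699/46.
Buyer burden = 509/23 − 19 = 72/23; seller burden = 19 − 417/23 = 20/23.

Buyers bear 72/23, sellers bear 20/23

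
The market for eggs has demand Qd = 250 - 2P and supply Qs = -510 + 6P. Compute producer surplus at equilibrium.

Equilibrium: 250 - 2P = -510 + 6P gives P* = 95, Q* = 60.
Supply starts at P = 85 (where Qs = 0).
PS = ½(95 − 85)(60) = 300.

Producer surplus = 300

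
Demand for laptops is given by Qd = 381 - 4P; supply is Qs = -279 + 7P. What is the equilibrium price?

P* = 60

Set Qd = Qs: 381 - 4P = -279 + 7P.
660 = 11P, so P* = 60.
Q* = 381 − 4(60) = 141.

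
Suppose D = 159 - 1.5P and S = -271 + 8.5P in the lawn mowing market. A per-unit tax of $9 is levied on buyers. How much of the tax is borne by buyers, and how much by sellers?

Buyers bear $7.65, sellers bear $1.35

Pre-tax equilibrium: P* = 43, Q* = 94.5.
Tax on buyers shifts demand to D = 159 − 1.5(P + 9) = 145.5 - 1.5P.
145.5 - 1.5P = -271 + 8.5P gives seller price Ps = 41.65; buyers pay Pb = 41.65 + 9 = 50.65.
New quantity: Q = 159 − 1.5(50.65) = 83.025.
Buyer burden = 50.65 − 43 = 7.65; seller burden = 43 − 41.65 = 1.35.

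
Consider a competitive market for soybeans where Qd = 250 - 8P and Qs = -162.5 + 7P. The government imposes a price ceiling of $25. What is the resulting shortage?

Shortage = 37.5

Equilibrium price would be P* = 27.5, so the ceiling at 25 binds.
At P = 25: Qd = 250 − 8(25) = 50, Qs = -162.5 + 7(25) = 12.5.
Shortage = 50 − 12.5 = 37.5.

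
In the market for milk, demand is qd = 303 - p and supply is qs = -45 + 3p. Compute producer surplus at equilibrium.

Equilibrium: 303 - p = -45 + 3p gives p* = 87, q* = 216.
Supply starts at p = 15 (where qs = 0).
PS = ½(87 − 15)(216) = 7776.

Producer surplus = 7776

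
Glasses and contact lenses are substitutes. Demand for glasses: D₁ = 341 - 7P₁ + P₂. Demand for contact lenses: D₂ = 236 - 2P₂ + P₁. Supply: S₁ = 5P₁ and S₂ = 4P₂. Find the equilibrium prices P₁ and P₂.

Market 1: 341 - 7P₁ + P₂ = 5P₁ → 12P₁ - P₂ = 341.
Market 2: 6P₂ - P₁ = 236.
Eliminating P₂: 6×(1) + 1×(2) gives 71P₁ = 2282, so P₁ = 2282/71.
Back-substitute into (2): P₂ = (236 + 1×2282/71) / 6 = 3173/71.

P₁ = 2282/71, P₂ = 3173/71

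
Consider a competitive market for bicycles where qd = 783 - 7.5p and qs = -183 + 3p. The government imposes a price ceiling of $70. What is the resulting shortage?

Equilibrium price would be p* = 92, so the ceiling at 70 binds.
At p = 70: qd = 783 − 7.5(70) = 258, qs = -183 + 3(70) = 27.
Shortage = 258 − 27 = 231.

Shortage = 231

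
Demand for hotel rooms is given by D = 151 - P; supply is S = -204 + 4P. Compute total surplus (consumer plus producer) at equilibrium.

Total surplus = 4000

Equilibrium: 151 - P = -204 + 4P gives P* = 71, Q* = 80.
Demand choke price: P = 151; supply starts at P = 51.
CS = ½(151 − 71)(80) = 3200; PS = ½(71 − 51)(80) = 800.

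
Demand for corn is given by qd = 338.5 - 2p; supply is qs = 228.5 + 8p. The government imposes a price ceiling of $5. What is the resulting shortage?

Equilibrium price would be p* = 11, so the ceiling at 5 binds.
At p = 5: qd = 338.5 − 2(5) = 328.5, qs = 228.5 + 8(5) = 268.5.
Shortage = 328.5 − 268.5 = 60.

Shortage = 60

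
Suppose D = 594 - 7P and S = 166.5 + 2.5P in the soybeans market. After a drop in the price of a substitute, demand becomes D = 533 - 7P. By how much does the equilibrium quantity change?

Original equilibrium: P* = 45, Q* = 279.
New equilibrium: 533 - 7P = 166.5 + 2.5P, so 366.5 = 9.5P and P' = 733/19; Q' = 533 − 7(733/19) = 4996/19.
Change in quantity: 4996/19 − 279 = -305/19.

ΔQ = -305/19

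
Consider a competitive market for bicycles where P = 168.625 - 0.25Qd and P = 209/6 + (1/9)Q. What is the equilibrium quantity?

Q* = 370.5

Set the two price expressions equal: 168.625 - 0.25Q = 209/6 + (1/9)Q.
3211/24 = (13/36)Q, so Q* = 370.5.
P* = 168.625 − (0.25)(370.5) = 76.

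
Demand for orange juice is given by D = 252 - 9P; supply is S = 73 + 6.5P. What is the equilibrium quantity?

Set D = S: 252 - 9P = 73 + 6.5P.
179 = 15.5P, so P* = 358/31.
Q* = 252 − 9(358/31) = 4590/31.

Q* = 4590/31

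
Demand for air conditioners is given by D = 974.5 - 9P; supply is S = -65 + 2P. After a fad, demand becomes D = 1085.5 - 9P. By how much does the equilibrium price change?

Original equilibrium: P* = 94.5, Q* = 124.
New equilibrium: 1085.5 - 9P = -65 + 2P, so 1150.5 = 11P and P' = 2301/22; Q' = 1085.5 − 9(2301/22) = 1586/11.
Change in price: 2301/22 − 94.5 = 111/11.

ΔP = 111/11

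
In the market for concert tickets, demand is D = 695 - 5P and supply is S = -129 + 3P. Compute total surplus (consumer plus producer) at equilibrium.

Total surplus = 8640

Equilibrium: 695 - 5P = -129 + 3P gives P* = 103, Q* = 180.
Demand choke price: P = 139; supply starts at P = 43.
CS = ½(139 − 103)(180) = 3240; PS = ½(103 − 43)(180) = 5400.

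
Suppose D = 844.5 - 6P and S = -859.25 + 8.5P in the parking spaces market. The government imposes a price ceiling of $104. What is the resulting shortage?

Equilibrium price would be P* = 117.5, so the ceiling at 104 binds.
At P = 104: D = 844.5 − 6(104) = 220.5, S = -859.25 + 8.5(104) = 24.75.
Shortage = 220.5 − 24.75 = 195.75.

Shortage = 195.75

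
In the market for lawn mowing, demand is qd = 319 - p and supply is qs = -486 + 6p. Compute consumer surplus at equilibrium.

Consumer surplus = 20808

Equilibrium: 319 - p = -486 + 6p gives p* = 115, q* = 204.
Demand choke price (qd = 0): p = 319.
CS = ½(319 − 115)(204) = 20808.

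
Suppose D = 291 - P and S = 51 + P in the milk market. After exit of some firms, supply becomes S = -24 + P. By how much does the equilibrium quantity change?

ΔQ = -37.5

Original equilibrium: P* = 120, Q* = 171.
New equilibrium: 291 - P = -24 + P, so 315 = 2P and P' = 157.5; Q' = 291 − 1(157.5) = 133.5.
Change in quantity: 133.5 − 171 = -37.5.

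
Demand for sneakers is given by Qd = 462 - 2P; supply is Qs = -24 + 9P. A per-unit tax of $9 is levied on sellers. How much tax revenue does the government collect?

Tax revenue = 35532/11

Pre-tax equilibrium: P* = 486/11, Q* = 4110/11.
Tax on sellers shifts supply to Qs = -24 + 9(P − 9) = -105 + 9P.
462 - 2P = -105 + 9P gives buyer price Pb = 567/11; sellers receive Ps = 567/11 − 9 = 468/11.
New quantity: Q = 462 − 2(567/11) = 3948/11.
Revenue = 9 × 3948/11 = 35532/11.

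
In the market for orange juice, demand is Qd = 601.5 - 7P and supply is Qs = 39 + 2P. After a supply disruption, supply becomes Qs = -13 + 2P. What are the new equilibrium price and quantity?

P' = 1229/18, Q' = 1112/9

Original equilibrium: P* = 62.5, Q* = 164.
New equilibrium: 601.5 - 7P = -13 + 2P, so 614.5 = 9P and P' = 1229/18; Q' = 601.5 − 7(1229/18) = 1112/9.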